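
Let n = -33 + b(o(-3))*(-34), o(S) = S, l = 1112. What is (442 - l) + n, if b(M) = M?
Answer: -601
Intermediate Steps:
n = 69 (n = -33 - 3*(-34) = -33 + 102 = 69)
(442 - l) + n = (442 - 1*1112) + 69 = (442 - 1112) + 69 = -670 + 69 = -601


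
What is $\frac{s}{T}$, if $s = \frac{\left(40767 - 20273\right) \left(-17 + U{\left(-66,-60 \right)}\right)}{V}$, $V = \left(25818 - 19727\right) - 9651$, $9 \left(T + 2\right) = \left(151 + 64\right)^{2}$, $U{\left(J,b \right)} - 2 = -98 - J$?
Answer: $\frac{4334481}{82248460} \approx 0.0527$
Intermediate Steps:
$U{\left(J,b \right)} = -96 - J$ ($U{\left(J,b \right)} = 2 - \left(98 + J\right) = -96 - J$)
$T = \frac{46207}{9}$ ($T = -2 + \frac{\left(151 + 64\right)^{2}}{9} = -2 + \frac{215^{2}}{9} = -2 + \frac{1}{9} \cdot 46225 = -2 + \frac{46225}{9} = \frac{46207}{9} \approx 5134.1$)
$V = -3560$ ($V = 6091 - 9651 = -3560$)
$s = \frac{481609}{1780}$ ($s = \frac{\left(40767 - 20273\right) \left(-17 - 30\right)}{-3560} = 20494 \left(-17 + \left(-96 + 66\right)\right) \left(- \frac{1}{3560}\right) = 20494 \left(-17 - 30\right) \left(- \frac{1}{3560}\right) = 20494 \left(-47\right) \left(- \frac{1}{3560}\right) = \left(-963218\right) \left(- \frac{1}{3560}\right) = \frac{481609}{1780} \approx 270.57$)
$\frac{s}{T} = \frac{481609}{1780 \cdot \frac{46207}{9}} = \frac{481609}{1780} \cdot \frac{9}{46207} = \frac{4334481}{82248460}$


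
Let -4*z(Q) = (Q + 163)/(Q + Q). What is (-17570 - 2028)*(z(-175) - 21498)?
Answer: 73730645097/175 ≈ 4.2132e+8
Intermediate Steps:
z(Q) = -(163 + Q)/(8*Q) (z(Q) = -(Q + 163)/(4*(Q + Q)) = -(163 + Q)/(4*(2*Q)) = -(163 + Q)*1/(2*Q)/4 = -(163 + Q)/(8*Q))
(-17570 - 2028)*(z(-175) - 21498) = (-17570 - 2028)*((⅛)*(-163 - 1*(-175))/(-175) - 21498) = -19598*((⅛)*(-1/175)*(-163 + 175) - 21498) = -19598*((⅛)*(-1/175)*12 - 21498) = -19598*(-3/350 - 21498) = -19598*(-7524303/350) = 73730645097/175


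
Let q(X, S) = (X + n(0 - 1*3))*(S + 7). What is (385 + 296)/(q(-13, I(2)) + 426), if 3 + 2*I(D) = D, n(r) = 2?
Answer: 1362/709 ≈ 1.9210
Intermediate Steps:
I(D) = -3/2 + D/2
q(X, S) = (2 + X)*(7 + S) (q(X, S) = (X + 2)*(S + 7) = (2 + X)*(7 + S))
(385 + 296)/(q(-13, I(2)) + 426) = (385 + 296)/((14 + 2*(-3/2 + (½)*2) + 7*(-13) + (-3/2 + (½)*2)*(-13)) + 426) = 681/((14 + 2*(-3/2 + 1) - 91 + (-3/2 + 1)*(-13)) + 426) = 681/((14 + 2*(-½) - 91 - ½*(-13)) + 426) = 681/((14 - 1 - 91 + 13/2) + 426) = 681/(-143/2 + 426) = 681/(709/2) = 681*(2/709) = 1362/709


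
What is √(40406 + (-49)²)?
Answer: √42807 ≈ 206.90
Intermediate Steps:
√(40406 + (-49)²) = √(40406 + 2401) = √42807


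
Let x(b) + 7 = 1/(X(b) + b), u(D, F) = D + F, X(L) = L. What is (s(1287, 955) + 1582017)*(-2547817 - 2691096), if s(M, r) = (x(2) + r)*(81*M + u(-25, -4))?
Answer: -1052044303797023/2 ≈ -5.2602e+14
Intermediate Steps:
x(b) = -7 + 1/(2*b) (x(b) = -7 + 1/(b + b) = -7 + 1/(2*b))
s(M, r) = (-29 + 81*M)*(-27/4 + r) (s(M, r) = ((-7 + (½)/2) + r)*(81*M + (-25 - 4)) = ((-7 + (½)*(½)) + r)*(81*M - 29) = ((-7 + ¼) + r)*(-29 + 81*M) = (-27/4 + r)*(-29 + 81*M) = (-29 + 81*M)*(-27/4 + r))
(s(1287, 955) + 1582017)*(-2547817 - 2691096) = ((783/4 - 29*955 - 2187/4*1287 + 81*1287*955) + 1582017)*(-2547817 - 2691096) = ((783/4 - 27695 - 2814669/4 + 99555885) + 1582017)*(-5238913) = (197649437/2 + 1582017)*(-5238913) = (200813471/2)*(-5238913) = -1052044303797023/2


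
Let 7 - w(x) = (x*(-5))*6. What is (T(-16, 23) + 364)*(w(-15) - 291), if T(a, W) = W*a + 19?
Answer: -11010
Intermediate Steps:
T(a, W) = 19 + W*a
w(x) = 7 + 30*x (w(x) = 7 - x*(-5)*6 = 7 - (-5*x)*6 = 7 - (-30)*x = 7 + 30*x)
(T(-16, 23) + 364)*(w(-15) - 291) = ((19 + 23*(-16)) + 364)*((7 + 30*(-15)) - 291) = ((19 - 368) + 364)*((7 - 450) - 291) = (-349 + 364)*(-443 - 291) = 15*(-734) = -11010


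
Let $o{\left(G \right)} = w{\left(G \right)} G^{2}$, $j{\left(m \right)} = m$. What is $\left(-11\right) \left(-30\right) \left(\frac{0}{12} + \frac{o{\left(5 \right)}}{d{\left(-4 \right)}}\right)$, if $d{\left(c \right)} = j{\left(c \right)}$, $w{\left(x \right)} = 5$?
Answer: $- \frac{20625}{2} \approx -10313.0$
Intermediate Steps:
$o{\left(G \right)} = 5 G^{2}$
$d{\left(c \right)} = c$
$\left(-11\right) \left(-30\right) \left(\frac{0}{12} + \frac{o{\left(5 \right)}}{d{\left(-4 \right)}}\right) = \left(-11\right) \left(-30\right) \left(\frac{0}{12} + \frac{5 \cdot 5^{2}}{-4}\right) = 330 \left(0 \cdot \frac{1}{12} + 5 \cdot 25 \left(- \frac{1}{4}\right)\right) = 330 \left(0 + 125 \left(- \frac{1}{4}\right)\right) = 330 \left(0 - \frac{125}{4}\right) = 330 \left(- \frac{125}{4}\right) = - \frac{20625}{2}$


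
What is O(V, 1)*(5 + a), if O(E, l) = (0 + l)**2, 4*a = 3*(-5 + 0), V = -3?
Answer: 5/4 ≈ 1.2500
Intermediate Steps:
a = -15/4 (a = (3*(-5 + 0))/4 = (3*(-5))/4 = (1/4)*(-15) = -15/4 ≈ -3.7500)
O(E, l) = l**2
O(V, 1)*(5 + a) = 1**2*(5 - 15/4) = 1*(5/4) = 5/4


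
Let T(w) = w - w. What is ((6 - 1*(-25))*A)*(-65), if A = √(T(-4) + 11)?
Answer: -2015*√11 ≈ -6683.0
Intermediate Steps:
T(w) = 0
A = √11 (A = √(0 + 11) = √11 ≈ 3.3166)
((6 - 1*(-25))*A)*(-65) = ((6 - 1*(-25))*√11)*(-65) = ((6 + 25)*√11)*(-65) = (31*√11)*(-65) = -2015*√11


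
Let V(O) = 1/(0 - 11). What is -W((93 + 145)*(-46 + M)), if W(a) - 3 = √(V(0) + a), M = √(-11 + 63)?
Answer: -3 - I*√(1324719 - 57596*√13)/11 ≈ -3.0 - 96.083*I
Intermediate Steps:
V(O) = -1/11 (V(O) = 1/(-11) = -1/11)
M = 2*√13 (M = √52 = 2*√13 ≈ 7.2111)
W(a) = 3 + √(-1/11 + a)
-W((93 + 145)*(-46 + M)) = -(3 + √(-11 + 121*((93 + 145)*(-46 + 2*√13)))/11) = -(3 + √(-11 + 121*(238*(-46 + 2*√13)))/11) = -(3 + √(-11 + 121*(-10948 + 476*√13))/11) = -(3 + √(-11 + (-1324708 + 57596*√13))/11) = -(3 + √(-1324719 + 57596*√13)/11) = -3 - √(-1324719 + 57596*√13)/11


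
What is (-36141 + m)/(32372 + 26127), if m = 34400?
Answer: -1741/58499 ≈ -0.029761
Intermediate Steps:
(-36141 + m)/(32372 + 26127) = (-36141 + 34400)/(32372 + 26127) = -1741/58499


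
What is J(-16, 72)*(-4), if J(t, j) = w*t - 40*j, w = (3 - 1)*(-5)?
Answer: 10880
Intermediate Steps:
w = -10 (w = 2*(-5) = -10)
J(t, j) = -40*j - 10*t (J(t, j) = -10*t - 40*j = -40*j - 10*t)
J(-16, 72)*(-4) = (-40*72 - 10*(-16))*(-4) = (-2880 + 160)*(-4) = -2720*(-4) = 10880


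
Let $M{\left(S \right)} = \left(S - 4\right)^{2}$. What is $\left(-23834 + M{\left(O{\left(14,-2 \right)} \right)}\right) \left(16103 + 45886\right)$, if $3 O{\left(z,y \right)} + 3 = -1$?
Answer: $- \frac{4427047750}{3} \approx -1.4757 \cdot 10^{9}$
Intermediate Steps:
$O{\left(z,y \right)} = - \frac{4}{3}$ ($O{\left(z,y \right)} = -1 + \frac{1}{3} \left(-1\right) = -1 - \frac{1}{3} = - \frac{4}{3}$)
$M{\left(S \right)} = \left(-4 + S\right)^{2}$
$\left(-23834 + M{\left(O{\left(14,-2 \right)} \right)}\right) \left(16103 + 45886\right) = \left(-23834 + \left(-4 - \frac{4}{3}\right)^{2}\right) \left(16103 + 45886\right) = \left(-23834 + \left(- \frac{16}{3}\right)^{2}\right) 61989 = \left(-23834 + \frac{256}{9}\right) 61989 = \left(- \frac{214250}{9}\right) 61989 = - \frac{4427047750}{3}$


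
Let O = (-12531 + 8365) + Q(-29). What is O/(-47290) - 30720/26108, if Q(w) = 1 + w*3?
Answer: -167717198/154330915 ≈ -1.0867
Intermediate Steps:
Q(w) = 1 + 3*w
O = -4252 (O = (-12531 + 8365) + (1 + 3*(-29)) = -4166 + (1 - 87) = -4166 - 86 = -4252)
O/(-47290) - 30720/26108 = -4252/(-47290) - 30720/26108 = -4252*(-1/47290) - 30720*1/26108 = 2126/23645 - 7680/6527 = -167717198/154330915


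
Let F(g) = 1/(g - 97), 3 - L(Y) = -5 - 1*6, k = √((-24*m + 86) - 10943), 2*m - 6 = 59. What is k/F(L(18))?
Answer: -249*I*√1293 ≈ -8953.6*I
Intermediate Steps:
m = 65/2 (m = 3 + (½)*59 = 3 + 59/2 = 65/2 ≈ 32.500)
k = 3*I*√1293 (k = √((-24*65/2 + 86) - 10943) = √((-780 + 86) - 10943) = √(-694 - 10943) = √(-11637) = 3*I*√1293 ≈ 107.87*I)
L(Y) = 14 (L(Y) = 3 - (-5 - 1*6) = 3 - (-5 - 6) = 3 - 1*(-11) = 3 + 11 = 14)
F(g) = 1/(-97 + g)
k/F(L(18)) = (3*I*√1293)/(1/(-97 + 14)) = (3*I*√1293)/(1/(-83)) = (3*I*√1293)/(-1/83) = (3*I*√1293)*(-83) = -249*I*√1293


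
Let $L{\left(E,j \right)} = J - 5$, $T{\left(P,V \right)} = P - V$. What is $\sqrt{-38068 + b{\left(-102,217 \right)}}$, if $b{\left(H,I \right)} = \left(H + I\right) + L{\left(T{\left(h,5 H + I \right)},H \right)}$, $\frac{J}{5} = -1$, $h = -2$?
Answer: $i \sqrt{37963} \approx 194.84 i$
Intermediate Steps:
$J = -5$ ($J = 5 \left(-1\right) = -5$)
$L{\left(E,j \right)} = -10$ ($L{\left(E,j \right)} = -5 - 5 = -10$)
$b{\left(H,I \right)} = -10 + H + I$ ($b{\left(H,I \right)} = \left(H + I\right) - 10 = -10 + H + I$)
$\sqrt{-38068 + b{\left(-102,217 \right)}} = \sqrt{-38068 - -105} = \sqrt{-38068 + 105} = \sqrt{-37963} = i \sqrt{37963}$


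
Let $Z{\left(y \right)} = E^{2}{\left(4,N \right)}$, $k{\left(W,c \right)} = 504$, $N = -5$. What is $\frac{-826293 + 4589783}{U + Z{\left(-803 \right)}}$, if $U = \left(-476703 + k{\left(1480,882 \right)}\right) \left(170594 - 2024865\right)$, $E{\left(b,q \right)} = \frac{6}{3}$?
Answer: $\frac{3763490}{883001995933} \approx 4.2622 \cdot 10^{-6}$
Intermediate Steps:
$E{\left(b,q \right)} = 2$ ($E{\left(b,q \right)} = 6 \cdot \frac{1}{3} = 2$)
$U = 883001995929$ ($U = \left(-476703 + 504\right) \left(170594 - 2024865\right) = \left(-476199\right) \left(-1854271\right) = 883001995929$)
$Z{\left(y \right)} = 4$ ($Z{\left(y \right)} = 2^{2} = 4$)
$\frac{-826293 + 4589783}{U + Z{\left(-803 \right)}} = \frac{-826293 + 4589783}{883001995929 + 4} = \frac{3763490}{883001995933}$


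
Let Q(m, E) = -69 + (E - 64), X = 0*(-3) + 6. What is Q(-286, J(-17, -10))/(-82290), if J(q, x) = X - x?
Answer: 3/2110 ≈ 0.0014218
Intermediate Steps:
X = 6 (X = 0 + 6 = 6)
J(q, x) = 6 - x
Q(m, E) = -133 + E (Q(m, E) = -69 + (-64 + E) = -133 + E)
Q(-286, J(-17, -10))/(-82290) = (-133 + (6 - 1*(-10)))/(-82290) = (-133 + (6 + 10))*(-1/82290) = (-133 + 16)*(-1/82290) = -117*(-1/82290) = 3/2110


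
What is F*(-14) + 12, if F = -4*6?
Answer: 348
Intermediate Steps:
F = -24
F*(-14) + 12 = -24*(-14) + 12 = 336 + 12 = 348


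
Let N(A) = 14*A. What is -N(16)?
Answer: -224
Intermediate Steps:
-N(16) = -14*16 = -1*224 = -224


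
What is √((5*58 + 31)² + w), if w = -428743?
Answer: I*√325702 ≈ 570.7*I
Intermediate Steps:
√((5*58 + 31)² + w) = √((5*58 + 31)² - 428743) = √((290 + 31)² - 428743) = √(321² - 428743) = √(103041 - 428743) = √(-325702) = I*√325702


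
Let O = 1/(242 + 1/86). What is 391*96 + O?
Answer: 781236854/20813 ≈ 37536.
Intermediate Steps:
O = 86/20813 (O = 1/(242 + 1/86) = 1/(20813/86) = 86/20813 ≈ 0.0041320)
391*96 + O = 391*96 + 86/20813 = 37536 + 86/20813 = 781236854/20813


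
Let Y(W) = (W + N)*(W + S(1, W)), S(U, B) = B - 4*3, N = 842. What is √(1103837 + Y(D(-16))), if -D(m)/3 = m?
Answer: 7*√24053 ≈ 1085.6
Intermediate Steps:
S(U, B) = -12 + B (S(U, B) = B - 12 = -12 + B)
D(m) = -3*m
Y(W) = (-12 + 2*W)*(842 + W) (Y(W) = (W + 842)*(W + (-12 + W)) = (842 + W)*(-12 + 2*W) = (-12 + 2*W)*(842 + W))
√(1103837 + Y(D(-16))) = √(1103837 + (-10104 + 2*(-3*(-16))² + 1672*(-3*(-16)))) = √(1103837 + (-10104 + 2*48² + 1672*48)) = √(1103837 + (-10104 + 2*2304 + 80256)) = √(1103837 + (-10104 + 4608 + 80256)) = √(1103837 + 74760) = √1178597 = 7*√24053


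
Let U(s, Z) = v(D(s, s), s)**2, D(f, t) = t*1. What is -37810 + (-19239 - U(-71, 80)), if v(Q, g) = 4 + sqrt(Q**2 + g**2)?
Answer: -67147 - 568*sqrt(2) ≈ -67950.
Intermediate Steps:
D(f, t) = t
U(s, Z) = (4 + sqrt(2)*sqrt(s**2))**2 (U(s, Z) = (4 + sqrt(s**2 + s**2))**2 = (4 + sqrt(2*s**2))**2 = (4 + sqrt(2)*sqrt(s**2))**2)
-37810 + (-19239 - U(-71, 80)) = -37810 + (-19239 - (4 + sqrt(2)*sqrt((-71)**2))**2) = -37810 + (-19239 - (4 + sqrt(2)*sqrt(5041))**2) = -37810 + (-19239 - (4 + sqrt(2)*71)**2) = -37810 + (-19239 - (4 + 71*sqrt(2))**2) = -57049 - (4 + 71*sqrt(2))**2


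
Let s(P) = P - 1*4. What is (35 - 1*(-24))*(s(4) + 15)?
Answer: 885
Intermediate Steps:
s(P) = -4 + P (s(P) = P - 4 = -4 + P)
(35 - 1*(-24))*(s(4) + 15) = (35 - 1*(-24))*((-4 + 4) + 15) = (35 + 24)*(0 + 15) = 59*15 = 885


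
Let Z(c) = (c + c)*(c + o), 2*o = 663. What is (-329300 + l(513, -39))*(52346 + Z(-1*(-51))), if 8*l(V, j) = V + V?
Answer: -120293841007/4 ≈ -3.0073e+10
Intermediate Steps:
o = 663/2 (o = (1/2)*663 = 663/2 ≈ 331.50)
l(V, j) = V/4 (l(V, j) = (V + V)/8 = (2*V)/8 = V/4)
Z(c) = 2*c*(663/2 + c) (Z(c) = (c + c)*(c + 663/2) = (2*c)*(663/2 + c) = 2*c*(663/2 + c))
(-329300 + l(513, -39))*(52346 + Z(-1*(-51))) = (-329300 + (1/4)*513)*(52346 + (-1*(-51))*(663 + 2*(-1*(-51)))) = (-329300 + 513/4)*(52346 + 51*(663 + 2*51)) = -1316687*(52346 + 51*(663 + 102))/4 = -1316687*(52346 + 51*765)/4 = -1316687*(52346 + 39015)/4 = -1316687/4*91361 = -120293841007/4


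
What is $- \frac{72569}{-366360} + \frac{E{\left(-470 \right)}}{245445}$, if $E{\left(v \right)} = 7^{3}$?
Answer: $\frac{398607993}{1998249560} \approx 0.19948$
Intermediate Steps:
$E{\left(v \right)} = 343$
$- \frac{72569}{-366360} + \frac{E{\left(-470 \right)}}{245445} = - \frac{72569}{-366360} + \frac{343}{245445} = \left(-72569\right) \left(- \frac{1}{366360}\right) + 343 \cdot \frac{1}{245445} = \frac{72569}{366360} + \frac{343}{245445} = \frac{398607993}{1998249560}$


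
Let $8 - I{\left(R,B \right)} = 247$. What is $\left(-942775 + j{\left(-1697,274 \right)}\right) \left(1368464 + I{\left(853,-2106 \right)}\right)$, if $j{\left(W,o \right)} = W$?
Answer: $-1292250202200$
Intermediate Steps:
$I{\left(R,B \right)} = -239$ ($I{\left(R,B \right)} = 8 - 247 = -239$)
$\left(-942775 + j{\left(-1697,274 \right)}\right) \left(1368464 + I{\left(853,-2106 \right)}\right) = \left(-942775 - 1697\right) \left(1368464 - 239\right) = \left(-944472\right) 1368225 = -1292250202200$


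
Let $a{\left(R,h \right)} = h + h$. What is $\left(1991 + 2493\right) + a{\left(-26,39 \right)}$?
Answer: $4562$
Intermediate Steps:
$a{\left(R,h \right)} = 2 h$
$\left(1991 + 2493\right) + a{\left(-26,39 \right)} = \left(1991 + 2493\right) + 2 \cdot 39 = 4484 + 78 = 4562$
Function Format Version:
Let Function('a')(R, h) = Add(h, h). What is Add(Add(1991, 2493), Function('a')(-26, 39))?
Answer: 4562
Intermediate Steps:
Function('a')(R, h) = Mul(2, h)
Add(Add(1991, 2493), Function('a')(-26, 39)) = Add(Add(1991, 2493), Mul(2, 39)) = Add(4484, 78) = 4562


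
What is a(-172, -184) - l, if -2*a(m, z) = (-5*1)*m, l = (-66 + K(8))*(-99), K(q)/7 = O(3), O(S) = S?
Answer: -4885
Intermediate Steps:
K(q) = 21 (K(q) = 7*3 = 21)
l = 4455 (l = (-66 + 21)*(-99) = -45*(-99) = 4455)
a(m, z) = 5*m/2 (a(m, z) = -(-5*1)*m/2 = -(-5)*m/2 = 5*m/2)
a(-172, -184) - l = (5/2)*(-172) - 1*4455 = -430 - 4455 = -4885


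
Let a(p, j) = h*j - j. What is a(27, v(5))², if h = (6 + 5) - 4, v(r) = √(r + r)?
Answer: 360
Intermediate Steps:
v(r) = √2*√r (v(r) = √(2*r) = √2*√r)
h = 7 (h = 11 - 4 = 7)
a(p, j) = 6*j (a(p, j) = 7*j - j = 6*j)
a(27, v(5))² = (6*(√2*√5))² = (6*√10)² = 360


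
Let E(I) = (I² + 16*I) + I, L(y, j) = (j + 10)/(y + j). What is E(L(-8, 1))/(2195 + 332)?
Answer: -1188/123823 ≈ -0.0095943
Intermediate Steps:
L(y, j) = (10 + j)/(j + y)
E(I) = I² + 17*I
E(L(-8, 1))/(2195 + 332) = (((10 + 1)/(1 - 8))*(17 + (10 + 1)/(1 - 8)))/(2195 + 332) = ((11/(-7))*(17 + 11/(-7)))/2527 = ((-⅐*11)*(17 - ⅐*11))*(1/2527) = -11*(17 - 11/7)/7*(1/2527) = -11/7*108/7*(1/2527) = -1188/49*1/2527 = -1188/123823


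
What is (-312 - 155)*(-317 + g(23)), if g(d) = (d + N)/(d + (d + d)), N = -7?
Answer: 10207219/69 ≈ 1.4793e+5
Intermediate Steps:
g(d) = (-7 + d)/(3*d) (g(d) = (d - 7)/(d + (d + d)) = (-7 + d)/(d + 2*d) = (-7 + d)/((3*d)) = (-7 + d)*(1/(3*d)) = (-7 + d)/(3*d))
(-312 - 155)*(-317 + g(23)) = (-312 - 155)*(-317 + (1/3)*(-7 + 23)/23) = -467*(-317 + (1/3)*(1/23)*16) = -467*(-317 + 16/69) = -467*(-21857/69) = 10207219/69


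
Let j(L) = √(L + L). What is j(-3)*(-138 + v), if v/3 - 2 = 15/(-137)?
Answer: -18129*I*√6/137 ≈ -324.14*I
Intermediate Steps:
j(L) = √2*√L (j(L) = √(2*L) = √2*√L)
v = 777/137 (v = 6 + 3*(15/(-137)) = 6 + 3*(15*(-1/137)) = 6 + 3*(-15/137) = 6 - 45/137 = 777/137 ≈ 5.6715)
j(-3)*(-138 + v) = (√2*√(-3))*(-138 + 777/137) = (√2*(I*√3))*(-18129/137) = (I*√6)*(-18129/137) = -18129*I*√6/137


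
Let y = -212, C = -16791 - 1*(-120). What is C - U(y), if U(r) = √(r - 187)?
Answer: -16671 - I*√399 ≈ -16671.0 - 19.975*I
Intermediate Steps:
C = -16671 (C = -16791 + 120 = -16671)
U(r) = √(-187 + r)
C - U(y) = -16671 - √(-187 - 212) = -16671 - √(-399) = -16671 - I*√399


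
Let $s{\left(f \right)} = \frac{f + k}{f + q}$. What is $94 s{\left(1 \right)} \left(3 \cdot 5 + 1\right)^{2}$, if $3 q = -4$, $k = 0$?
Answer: $-72192$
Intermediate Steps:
$q = - \frac{4}{3}$ ($q = \frac{1}{3} \left(-4\right) = - \frac{4}{3} \approx -1.3333$)
$s{\left(f \right)} = \frac{f}{- \frac{4}{3} + f}$ ($s{\left(f \right)} = \frac{f + 0}{f - \frac{4}{3}} = \frac{f}{- \frac{4}{3} + f}$)
$94 s{\left(1 \right)} \left(3 \cdot 5 + 1\right)^{2} = 94 \cdot 3 \cdot 1 \frac{1}{-4 + 3 \cdot 1} \left(3 \cdot 5 + 1\right)^{2} = 94 \cdot 3 \cdot 1 \frac{1}{-4 + 3} \left(15 + 1\right)^{2} = 94 \cdot 3 \cdot 1 \frac{1}{-1} \cdot 16^{2} = 94 \cdot 3 \cdot 1 \left(-1\right) 256 = 94 \left(-3\right) 256 = \left(-282\right) 256 = -72192$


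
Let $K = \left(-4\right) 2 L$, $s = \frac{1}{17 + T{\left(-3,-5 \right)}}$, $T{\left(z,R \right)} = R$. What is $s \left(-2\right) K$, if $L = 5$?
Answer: $\frac{20}{3} \approx 6.6667$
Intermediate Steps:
$s = \frac{1}{12}$ ($s = \frac{1}{17 - 5} = \frac{1}{12} \approx 0.083333$)
$K = -40$ ($K = \left(-4\right) 2 \cdot 5 = \left(-8\right) 5 = -40$)
$s \left(-2\right) K = \frac{1}{12} \left(-2\right) \left(-40\right) = \left(- \frac{1}{6}\right) \left(-40\right) = \frac{20}{3}$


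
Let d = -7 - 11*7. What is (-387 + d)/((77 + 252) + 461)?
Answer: -471/790 ≈ -0.59620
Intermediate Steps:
d = -84 (d = -7 - 77 = -84)
(-387 + d)/((77 + 252) + 461) = (-387 - 84)/((77 + 252) + 461) = -471/(329 + 461) = -471/790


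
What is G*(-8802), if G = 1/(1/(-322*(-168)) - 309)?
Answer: 476152992/16715663 ≈ 28.485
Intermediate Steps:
G = -54096/16715663 (G = 1/(-1/322*(-1/168) - 309) = 1/(1/54096 - 309) = 1/(-16715663/54096) = -54096/16715663 ≈ -0.0032362)
G*(-8802) = -54096/16715663*(-8802) = 476152992/16715663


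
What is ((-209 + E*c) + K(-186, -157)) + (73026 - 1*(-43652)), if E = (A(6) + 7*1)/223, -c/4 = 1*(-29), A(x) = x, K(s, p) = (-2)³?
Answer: 25972311/223 ≈ 1.1647e+5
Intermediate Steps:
K(s, p) = -8
c = 116 (c = -4*(-29) = 116)
E = 13/223 (E = (6 + 7*1)/223 = (6 + 7)*(1/223) = 13*(1/223) = 13/223 ≈ 0.058296)
((-209 + E*c) + K(-186, -157)) + (73026 - 1*(-43652)) = ((-209 + (13/223)*116) - 8) + (73026 - 1*(-43652)) = ((-209 + 1508/223) - 8) + (73026 + 43652) = (-45099/223 - 8) + 116678 = -46883/223 + 116678 = 25972311/223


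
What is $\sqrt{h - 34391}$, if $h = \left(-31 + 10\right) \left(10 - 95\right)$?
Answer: $i \sqrt{32606} \approx 180.57 i$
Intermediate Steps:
$h = 1785$ ($h = \left(-21\right) \left(-85\right) = 1785$)
$\sqrt{h - 34391} = \sqrt{1785 - 34391} = \sqrt{-32606} = i \sqrt{32606}$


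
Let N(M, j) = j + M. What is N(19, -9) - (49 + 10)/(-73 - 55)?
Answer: 1339/128 ≈ 10.461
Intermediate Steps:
N(M, j) = M + j
N(19, -9) - (49 + 10)/(-73 - 55) = (19 - 9) - (49 + 10)/(-73 - 55) = 10 - 59/(-128) = 10 - 59*(-1)/128 = 10 - 1*(-59/128) = 10 + 59/128 = 1339/128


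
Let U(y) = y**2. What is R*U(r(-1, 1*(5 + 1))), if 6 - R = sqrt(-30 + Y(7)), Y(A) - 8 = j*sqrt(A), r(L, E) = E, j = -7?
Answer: 216 - 36*sqrt(-22 - 7*sqrt(7)) ≈ 216.0 - 229.16*I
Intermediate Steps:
Y(A) = 8 - 7*sqrt(A)
R = 6 - sqrt(-22 - 7*sqrt(7)) (R = 6 - sqrt(-30 + (8 - 7*sqrt(7))) = 6 - sqrt(-22 - 7*sqrt(7)) ≈ 6.0 - 6.3656*I)
R*U(r(-1, 1*(5 + 1))) = (6 - sqrt(-22 - 7*sqrt(7)))*(1*(5 + 1))**2 = (6 - sqrt(-22 - 7*sqrt(7)))*(1*6)**2 = (6 - sqrt(-22 - 7*sqrt(7)))*6**2 = (6 - sqrt(-22 - 7*sqrt(7)))*36 = 216 - 36*sqrt(-22 - 7*sqrt(7))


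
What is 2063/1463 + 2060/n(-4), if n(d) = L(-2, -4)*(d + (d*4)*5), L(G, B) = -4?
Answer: 18913/2508 ≈ 7.5411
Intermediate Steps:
n(d) = -84*d (n(d) = -4*(d + (d*4)*5) = -4*(d + (4*d)*5) = -4*(d + 20*d) = -84*d)
2063/1463 + 2060/n(-4) = 2063/1463 + 2060/((-84*(-4))) = 2063*(1/1463) + 2060/336 = 2063/1463 + 2060*(1/336) = 2063/1463 + 515/84 = 18913/2508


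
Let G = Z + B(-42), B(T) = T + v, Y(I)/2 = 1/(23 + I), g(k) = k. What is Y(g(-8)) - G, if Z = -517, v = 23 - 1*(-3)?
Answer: 7997/15 ≈ 533.13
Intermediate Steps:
v = 26 (v = 23 + 3 = 26)
Y(I) = 2/(23 + I)
B(T) = 26 + T (B(T) = T + 26 = 26 + T)
G = -533 (G = -517 + (26 - 42) = -517 - 16 = -533)
Y(g(-8)) - G = 2/(23 - 8) - 1*(-533) = 2/15 + 533 = 7997/15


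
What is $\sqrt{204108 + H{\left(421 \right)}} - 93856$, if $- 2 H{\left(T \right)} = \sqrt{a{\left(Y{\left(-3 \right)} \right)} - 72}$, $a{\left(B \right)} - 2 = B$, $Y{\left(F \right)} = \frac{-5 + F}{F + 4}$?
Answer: $-93856 + \frac{\sqrt{816432 - 2 i \sqrt{78}}}{2} \approx -93404.0 - 0.0048872 i$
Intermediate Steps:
$Y{\left(F \right)} = \frac{-5 + F}{4 + F}$
$a{\left(B \right)} = 2 + B$
$H{\left(T \right)} = - \frac{i \sqrt{78}}{2}$ ($H{\left(T \right)} = - \frac{\sqrt{\left(2 + \frac{-5 - 3}{4 - 3}\right) - 72}}{2} = - \frac{\sqrt{\left(2 + 1^{-1} \left(-8\right)\right) - 72}}{2} = - \frac{\sqrt{\left(2 + 1 \left(-8\right)\right) - 72}}{2} = - \frac{\sqrt{\left(2 - 8\right) - 72}}{2} = - \frac{\sqrt{-6 - 72}}{2} = - \frac{\sqrt{-78}}{2} = - \frac{i \sqrt{78}}{2}$)
$\sqrt{204108 + H{\left(421 \right)}} - 93856 = \sqrt{204108 - \frac{i \sqrt{78}}{2}} - 93856 = -93856 + \sqrt{204108 - \frac{i \sqrt{78}}{2}}$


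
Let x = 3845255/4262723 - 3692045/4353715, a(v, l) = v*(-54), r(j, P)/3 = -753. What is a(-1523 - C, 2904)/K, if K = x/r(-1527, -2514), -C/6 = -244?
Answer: -676226711504046554199/100297923379 ≈ -6.7422e+9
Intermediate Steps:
C = 1464 (C = -6*(-244) = 1464)
r(j, P) = -2259 (r(j, P) = 3*(-753) = -2259)
a(v, l) = -54*v
x = 200595846758/3711736213189 (x = 3845255*(1/4262723) - 3692045*1/4353715 = 3845255/4262723 - 738409/870743 = 200595846758/3711736213189 ≈ 0.054044)
K = -200595846758/8384812105593951 (K = (200595846758/3711736213189)/(-2259) = (200595846758/3711736213189)*(-1/2259) = -200595846758/8384812105593951 ≈ -2.3924e-5)
a(-1523 - C, 2904)/K = (-54*(-1523 - 1*1464))/(-200595846758/8384812105593951) = -54*(-1523 - 1464)*(-8384812105593951/200595846758) = -54*(-2987)*(-8384812105593951/200595846758) = 161298*(-8384812105593951/200595846758) = -676226711504046554199/100297923379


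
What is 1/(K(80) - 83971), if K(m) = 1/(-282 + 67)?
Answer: -215/18053766 ≈ -1.1909e-5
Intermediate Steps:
K(m) = -1/215 (K(m) = 1/(-215) = -1/215)
1/(K(80) - 83971) = 1/(-1/215 - 83971) = 1/(-18053766/215) = -215/18053766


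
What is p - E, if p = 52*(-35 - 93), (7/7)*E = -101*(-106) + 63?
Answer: -17425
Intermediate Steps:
E = 10769 (E = -101*(-106) + 63 = 10706 + 63 = 10769)
p = -6656 (p = 52*(-128) = -6656)
p - E = -6656 - 1*10769 = -6656 - 10769 = -17425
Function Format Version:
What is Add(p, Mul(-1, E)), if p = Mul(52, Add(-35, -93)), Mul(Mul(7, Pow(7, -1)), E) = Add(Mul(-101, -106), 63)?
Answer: -17425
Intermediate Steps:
E = 10769 (E = Add(Mul(-101, -106), 63) = Add(10706, 63) = 10769)
p = -6656 (p = Mul(52, -128) = -6656)
Add(p, Mul(-1, E)) = Add(-6656, Mul(-1, 10769)) = Add(-6656, -10769) = -17425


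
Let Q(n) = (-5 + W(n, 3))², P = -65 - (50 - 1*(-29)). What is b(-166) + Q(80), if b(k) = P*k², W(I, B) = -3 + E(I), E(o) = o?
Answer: -3962880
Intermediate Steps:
W(I, B) = -3 + I
P = -144 (P = -65 - (50 + 29) = -65 - 1*79 = -65 - 79 = -144)
b(k) = -144*k²
Q(n) = (-8 + n)² (Q(n) = (-5 + (-3 + n))² = (-8 + n)²)
b(-166) + Q(80) = -144*(-166)² + (-8 + 80)² = -144*27556 + 72² = -3968064 + 5184 = -3962880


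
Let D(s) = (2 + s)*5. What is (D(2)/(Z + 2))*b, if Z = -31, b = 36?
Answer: -720/29 ≈ -24.828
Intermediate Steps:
D(s) = 10 + 5*s
(D(2)/(Z + 2))*b = ((10 + 5*2)/(-31 + 2))*36 = ((10 + 10)/(-29))*36 = (20*(-1/29))*36 = -20/29*36 = -720/29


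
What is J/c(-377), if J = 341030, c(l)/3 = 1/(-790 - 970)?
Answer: -600212800/3 ≈ -2.0007e+8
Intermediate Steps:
c(l) = -3/1760 (c(l) = 3/(-790 - 970) = 3/(-1760) = 3*(-1/1760) = -3/1760)
J/c(-377) = 341030/(-3/1760) = 341030*(-1760/3) = -600212800/3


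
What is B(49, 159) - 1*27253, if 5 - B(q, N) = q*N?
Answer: -35039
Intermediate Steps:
B(q, N) = 5 - N*q (B(q, N) = 5 - q*N = 5 - N*q)
B(49, 159) - 1*27253 = (5 - 1*159*49) - 1*27253 = (5 - 7791) - 27253 = -7786 - 27253 = -35039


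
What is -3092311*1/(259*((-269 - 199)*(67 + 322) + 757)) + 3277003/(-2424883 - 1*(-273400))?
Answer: -147219948504002/101023755615615 ≈ -1.4573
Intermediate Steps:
-3092311*1/(259*((-269 - 199)*(67 + 322) + 757)) + 3277003/(-2424883 - 1*(-273400)) = -3092311*1/(259*(-468*389 + 757)) + 3277003/(-2424883 + 273400) = -3092311*1/(259*(-182052 + 757)) + 3277003/(-2151483) = -3092311/((-181295*259)) + 3277003*(-1/2151483) = -3092311/(-46955405) - 3277003/2151483 = -3092311*(-1/46955405) - 3277003/2151483 = 3092311/46955405 - 3277003/2151483 = -147219948504002/101023755615615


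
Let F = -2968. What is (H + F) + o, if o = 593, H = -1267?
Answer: -3642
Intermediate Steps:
(H + F) + o = (-1267 - 2968) + 593 = -4235 + 593 = -3642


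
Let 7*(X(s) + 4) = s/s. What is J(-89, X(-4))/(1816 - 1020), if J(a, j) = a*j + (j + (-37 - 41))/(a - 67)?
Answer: 125147/289744 ≈ 0.43192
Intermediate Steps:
X(s) = -27/7 (X(s) = -4 + (s/s)/7 = -4 + (1/7)*1 = -4 + 1/7 = -27/7)
J(a, j) = a*j + (-78 + j)/(-67 + a) (J(a, j) = a*j + (j - 78)/(-67 + a) = a*j + (-78 + j)/(-67 + a))
J(-89, X(-4))/(1816 - 1020) = ((-78 - 27/7 - 27/7*(-89)**2 - 67*(-89)*(-27/7))/(-67 - 89))/(1816 - 1020) = ((-78 - 27/7 - 27/7*7921 - 161001/7)/(-156))/796 = -(-78 - 27/7 - 213867/7 - 161001/7)/156*(1/796) = -1/156*(-375441/7)*(1/796) = (125147/364)*(1/796) = 125147/289744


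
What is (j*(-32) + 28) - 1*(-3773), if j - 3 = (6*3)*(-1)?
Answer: 4281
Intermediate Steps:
j = -15 (j = 3 + (6*3)*(-1) = 3 + 18*(-1) = 3 - 18 = -15)
(j*(-32) + 28) - 1*(-3773) = (-15*(-32) + 28) - 1*(-3773) = (480 + 28) + 3773 = 508 + 3773 = 4281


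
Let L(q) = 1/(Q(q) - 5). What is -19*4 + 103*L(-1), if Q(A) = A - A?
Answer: -483/5 ≈ -96.600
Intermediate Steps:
Q(A) = 0
L(q) = -1/5 (L(q) = 1/(0 - 5) = 1/(-5) = -1/5)
-19*4 + 103*L(-1) = -19*4 + 103*(-1/5) = -76 - 103/5 = -483/5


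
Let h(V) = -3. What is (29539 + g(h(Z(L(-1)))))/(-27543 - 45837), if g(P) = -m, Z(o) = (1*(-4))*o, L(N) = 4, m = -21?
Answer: -1478/3669 ≈ -0.40283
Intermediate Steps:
Z(o) = -4*o
g(P) = 21 (g(P) = -1*(-21) = 21)
(29539 + g(h(Z(L(-1)))))/(-27543 - 45837) = (29539 + 21)/(-27543 - 45837) = 29560/(-73380) = 29560*(-1/73380) = -1478/3669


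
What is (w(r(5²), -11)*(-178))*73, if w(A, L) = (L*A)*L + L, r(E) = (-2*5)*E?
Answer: 393211434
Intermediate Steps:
r(E) = -10*E
w(A, L) = L + A*L² (w(A, L) = (A*L)*L + L = A*L² + L = L + A*L²)
(w(r(5²), -11)*(-178))*73 = (-11*(1 - 10*5²*(-11))*(-178))*73 = (-11*(1 - 10*25*(-11))*(-178))*73 = (-11*(1 - 250*(-11))*(-178))*73 = (-11*(1 + 2750)*(-178))*73 = (-11*2751*(-178))*73 = -30261*(-178)*73 = 5386458*73 = 393211434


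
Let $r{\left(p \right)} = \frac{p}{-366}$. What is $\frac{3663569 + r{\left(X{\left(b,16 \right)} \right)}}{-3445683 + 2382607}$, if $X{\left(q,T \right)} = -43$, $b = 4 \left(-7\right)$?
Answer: $- \frac{1340866297}{389085816} \approx -3.4462$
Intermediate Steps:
$b = -28$
$r{\left(p \right)} = - \frac{p}{366}$ ($r{\left(p \right)} = p \left(- \frac{1}{366}\right) = - \frac{p}{366}$)
$\frac{3663569 + r{\left(X{\left(b,16 \right)} \right)}}{-3445683 + 2382607} = \frac{3663569 - - \frac{43}{366}}{-3445683 + 2382607} = \frac{3663569 + \frac{43}{366}}{-1063076} = \frac{1340866297}{366} \left(- \frac{1}{1063076}\right) = - \frac{1340866297}{389085816}$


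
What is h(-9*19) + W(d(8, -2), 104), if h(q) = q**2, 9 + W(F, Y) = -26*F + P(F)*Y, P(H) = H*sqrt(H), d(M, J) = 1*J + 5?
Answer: 29154 + 312*sqrt(3) ≈ 29694.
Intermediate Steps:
d(M, J) = 5 + J (d(M, J) = J + 5 = 5 + J)
P(H) = H**(3/2)
W(F, Y) = -9 - 26*F + Y*F**(3/2) (W(F, Y) = -9 + (-26*F + F**(3/2)*Y) = -9 + (-26*F + Y*F**(3/2)) = -9 - 26*F + Y*F**(3/2))
h(-9*19) + W(d(8, -2), 104) = (-9*19)**2 + (-9 - 26*(5 - 2) + 104*(5 - 2)**(3/2)) = (-171)**2 + (-9 - 26*3 + 104*3**(3/2)) = 29241 + (-9 - 78 + 104*(3*sqrt(3))) = 29241 + (-9 - 78 + 312*sqrt(3)) = 29241 + (-87 + 312*sqrt(3)) = 29154 + 312*sqrt(3)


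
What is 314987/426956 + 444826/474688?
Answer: 42430209839/25333861216 ≈ 1.6748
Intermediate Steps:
314987/426956 + 444826/474688 = 314987*(1/426956) + 444826*(1/474688) = 314987/426956 + 222413/237344 = 42430209839/25333861216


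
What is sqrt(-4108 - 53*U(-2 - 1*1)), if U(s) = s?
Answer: I*sqrt(3949) ≈ 62.841*I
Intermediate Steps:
sqrt(-4108 - 53*U(-2 - 1*1)) = sqrt(-4108 - 53*(-2 - 1*1)) = sqrt(-4108 - 53*(-2 - 1)) = sqrt(-4108 - 53*(-3)) = sqrt(-4108 + 159) = sqrt(-3949) = I*sqrt(3949)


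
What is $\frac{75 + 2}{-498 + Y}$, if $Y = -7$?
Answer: $- \frac{77}{505} \approx -0.15248$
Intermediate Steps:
$\frac{75 + 2}{-498 + Y} = \frac{75 + 2}{-498 - 7} = \frac{77}{-505} = 77 \left(- \frac{1}{505}\right) = - \frac{77}{505}$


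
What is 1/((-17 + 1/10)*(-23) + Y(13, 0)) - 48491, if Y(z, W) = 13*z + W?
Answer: -270434297/5577 ≈ -48491.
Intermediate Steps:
Y(z, W) = W + 13*z
1/((-17 + 1/10)*(-23) + Y(13, 0)) - 48491 = 1/((-17 + 1/10)*(-23) + (0 + 13*13)) - 48491 = 1/((-17 + ⅒)*(-23) + (0 + 169)) - 48491 = 1/(-169/10*(-23) + 169) - 48491 = 1/(3887/10 + 169) - 48491 = 1/(5577/10) - 48491 = 10/5577 - 48491 = -270434297/5577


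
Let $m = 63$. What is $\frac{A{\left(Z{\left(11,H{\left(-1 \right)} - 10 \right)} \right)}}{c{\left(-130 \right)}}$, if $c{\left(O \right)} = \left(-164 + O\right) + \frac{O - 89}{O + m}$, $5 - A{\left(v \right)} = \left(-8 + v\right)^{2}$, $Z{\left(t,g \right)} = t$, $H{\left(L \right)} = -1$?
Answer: $\frac{268}{19479} \approx 0.013758$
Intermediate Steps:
$A{\left(v \right)} = 5 - \left(-8 + v\right)^{2}$
$c{\left(O \right)} = -164 + O + \frac{-89 + O}{63 + O}$ ($c{\left(O \right)} = \left(-164 + O\right) + \frac{O - 89}{O + 63} = \left(-164 + O\right) + \frac{-89 + O}{63 + O} = -164 + O + \frac{-89 + O}{63 + O}$)
$\frac{A{\left(Z{\left(11,H{\left(-1 \right)} - 10 \right)} \right)}}{c{\left(-130 \right)}} = \frac{5 - \left(-8 + 11\right)^{2}}{\frac{1}{63 - 130} \left(-10421 + \left(-130\right)^{2} - -13000\right)} = \frac{5 - 3^{2}}{\frac{1}{-67} \left(-10421 + 16900 + 13000\right)} = \frac{5 - 9}{\left(- \frac{1}{67}\right) 19479} = \frac{5 - 9}{- \frac{19479}{67}} = \left(-4\right) \left(- \frac{67}{19479}\right) = \frac{268}{19479}$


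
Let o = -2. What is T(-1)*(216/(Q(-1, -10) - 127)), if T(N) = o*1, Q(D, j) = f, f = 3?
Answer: 108/31 ≈ 3.4839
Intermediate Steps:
Q(D, j) = 3
T(N) = -2 (T(N) = -2*1 = -2)
T(-1)*(216/(Q(-1, -10) - 127)) = -432/(3 - 127) = -432/(-124) = -432*(-1)/124 = -2*(-54/31) = 108/31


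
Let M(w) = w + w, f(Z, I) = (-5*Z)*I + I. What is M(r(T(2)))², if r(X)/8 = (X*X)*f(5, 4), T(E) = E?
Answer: 37748736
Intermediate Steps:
f(Z, I) = I - 5*I*Z (f(Z, I) = -5*I*Z + I = I - 5*I*Z)
r(X) = -768*X² (r(X) = 8*((X*X)*(4*(1 - 5*5))) = 8*(X²*(4*(1 - 25))) = 8*(X²*(4*(-24))) = 8*(X²*(-96)) = 8*(-96*X²) = -768*X²)
M(w) = 2*w
M(r(T(2)))² = (2*(-768*2²))² = (2*(-768*4))² = (2*(-3072))² = (-6144)² = 37748736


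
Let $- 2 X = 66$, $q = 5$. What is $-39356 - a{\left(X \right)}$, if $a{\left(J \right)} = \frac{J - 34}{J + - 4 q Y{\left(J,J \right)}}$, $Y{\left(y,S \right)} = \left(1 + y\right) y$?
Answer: $- \frac{832497535}{21153} \approx -39356.0$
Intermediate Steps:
$Y{\left(y,S \right)} = y \left(1 + y\right)$
$X = -33$ ($X = \left(- \frac{1}{2}\right) 66 = -33$)
$a{\left(J \right)} = \frac{-34 + J}{J - 20 J \left(1 + J\right)}$ ($a{\left(J \right)} = \frac{J - 34}{J + \left(-4\right) 5 J \left(1 + J\right)} = \frac{-34 + J}{J - 20 J \left(1 + J\right)}$)
$-39356 - a{\left(X \right)} = -39356 - \frac{34 - -33}{\left(-33\right) \left(19 + 20 \left(-33\right)\right)} = -39356 - - \frac{34 + 33}{33 \left(19 - 660\right)} = -39356 - \left(- \frac{1}{33}\right) \frac{1}{-641} \cdot 67 = -39356 - \left(- \frac{1}{33}\right) \left(- \frac{1}{641}\right) 67 = -39356 - \frac{67}{21153} = - \frac{832497535}{21153}$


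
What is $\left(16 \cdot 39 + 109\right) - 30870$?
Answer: $-30137$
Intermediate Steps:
$\left(16 \cdot 39 + 109\right) - 30870 = \left(624 + 109\right) - 30870 = 733 - 30870 = -30137$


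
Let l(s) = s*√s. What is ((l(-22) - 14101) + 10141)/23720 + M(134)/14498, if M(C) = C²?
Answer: 4606303/4298657 - 11*I*√22/11860 ≈ 1.0716 - 0.0043503*I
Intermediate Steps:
l(s) = s^(3/2)
((l(-22) - 14101) + 10141)/23720 + M(134)/14498 = (((-22)^(3/2) - 14101) + 10141)/23720 + 134²/14498 = ((-22*I*√22 - 14101) + 10141)*(1/23720) + 17956*(1/14498) = ((-14101 - 22*I*√22) + 10141)*(1/23720) + 8978/7249 = (-3960 - 22*I*√22)*(1/23720) + 8978/7249 = (-99/593 - 11*I*√22/11860) + 8978/7249 = 4606303/4298657 - 11*I*√22/11860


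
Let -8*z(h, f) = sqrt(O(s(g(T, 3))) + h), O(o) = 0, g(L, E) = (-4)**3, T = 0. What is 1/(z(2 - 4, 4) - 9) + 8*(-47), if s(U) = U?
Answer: 8*(-47*sqrt(2) + 3385*I)/(sqrt(2) - 72*I) ≈ -376.11 + 0.0021816*I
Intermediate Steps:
g(L, E) = -64
z(h, f) = -sqrt(h)/8 (z(h, f) = -sqrt(0 + h)/8 = -sqrt(h)/8)
1/(z(2 - 4, 4) - 9) + 8*(-47) = 1/(-sqrt(2 - 4)/8 - 9) + 8*(-47) = 1/(-I*sqrt(2)/8 - 9) - 376 = 1/(-9 - I*sqrt(2)/8) - 376 = -376 + 1/(-9 - I*sqrt(2)/8)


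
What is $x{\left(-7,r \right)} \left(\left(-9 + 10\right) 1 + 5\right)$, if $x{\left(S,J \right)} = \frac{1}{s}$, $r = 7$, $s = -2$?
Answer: $-3$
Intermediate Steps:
$x{\left(S,J \right)} = - \frac{1}{2}$ ($x{\left(S,J \right)} = \frac{1}{-2} = - \frac{1}{2}$)
$x{\left(-7,r \right)} \left(\left(-9 + 10\right) 1 + 5\right) = - \frac{\left(-9 + 10\right) 1 + 5}{2} = - \frac{1 \cdot 1 + 5}{2} = - \frac{1 + 5}{2} = \left(- \frac{1}{2}\right) 6 = -3$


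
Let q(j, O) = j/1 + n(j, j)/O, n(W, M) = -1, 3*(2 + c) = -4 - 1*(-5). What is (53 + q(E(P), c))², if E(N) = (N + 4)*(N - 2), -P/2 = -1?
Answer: 71824/25 ≈ 2873.0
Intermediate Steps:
c = -5/3 (c = -2 + (-4 - 1*(-5))/3 = -2 + (-4 + 5)/3 = -2 + (⅓)*1 = -2 + ⅓ = -5/3 ≈ -1.6667)
P = 2 (P = -2*(-1) = 2)
E(N) = (-2 + N)*(4 + N) (E(N) = (4 + N)*(-2 + N) = (-2 + N)*(4 + N))
q(j, O) = j - 1/O (q(j, O) = j/1 - 1/O = j*1 - 1/O = j - 1/O)
(53 + q(E(P), c))² = (53 + ((-8 + 2² + 2*2) - 1/(-5/3)))² = (53 + ((-8 + 4 + 4) - 1*(-⅗)))² = (53 + (0 + ⅗))² = (53 + ⅗)² = (268/5)² = 71824/25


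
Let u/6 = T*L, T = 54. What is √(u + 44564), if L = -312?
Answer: 2*I*√14131 ≈ 237.75*I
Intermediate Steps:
u = -101088 (u = 6*(54*(-312)) = 6*(-16848) = -101088)
√(u + 44564) = √(-101088 + 44564) = √(-56524) = 2*I*√14131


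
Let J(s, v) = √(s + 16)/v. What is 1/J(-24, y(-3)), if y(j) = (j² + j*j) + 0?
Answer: -9*I*√2/2 ≈ -6.364*I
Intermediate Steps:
y(j) = 2*j² (y(j) = (j² + j²) + 0 = 2*j² + 0 = 2*j²)
J(s, v) = √(16 + s)/v
1/J(-24, y(-3)) = 1/(√(16 - 24)/((2*(-3)²))) = 1/(√(-8)/((2*9))) = 1/((2*I*√2)/18) = 1/(I*√2/9) = -9*I*√2/2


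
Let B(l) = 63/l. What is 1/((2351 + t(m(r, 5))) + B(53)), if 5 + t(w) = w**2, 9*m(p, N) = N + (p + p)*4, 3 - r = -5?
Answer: 477/1147646 ≈ 0.00041563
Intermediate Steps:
r = 8 (r = 3 - 1*(-5) = 3 + 5 = 8)
m(p, N) = N/9 + 8*p/9 (m(p, N) = (N + (p + p)*4)/9 = (N + (2*p)*4)/9 = (N + 8*p)/9 = N/9 + 8*p/9)
t(w) = -5 + w**2
1/((2351 + t(m(r, 5))) + B(53)) = 1/((2351 + (-5 + ((1/9)*5 + (8/9)*8)**2)) + 63/53) = 1/((2351 + (-5 + (5/9 + 64/9)**2)) + 63*(1/53)) = 1/((2351 + (-5 + (23/3)**2)) + 63/53) = 1/((2351 + (-5 + 529/9)) + 63/53) = 1/((2351 + 484/9) + 63/53) = 1/(21643/9 + 63/53) = 1/(1147646/477) = 477/1147646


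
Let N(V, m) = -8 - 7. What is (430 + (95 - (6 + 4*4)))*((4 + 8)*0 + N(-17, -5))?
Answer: -7545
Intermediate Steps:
N(V, m) = -15
(430 + (95 - (6 + 4*4)))*((4 + 8)*0 + N(-17, -5)) = (430 + (95 - (6 + 4*4)))*((4 + 8)*0 - 15) = (430 + (95 - (6 + 16)))*(12*0 - 15) = (430 + (95 - 1*22))*(0 - 15) = (430 + (95 - 22))*(-15) = (430 + 73)*(-15) = 503*(-15) = -7545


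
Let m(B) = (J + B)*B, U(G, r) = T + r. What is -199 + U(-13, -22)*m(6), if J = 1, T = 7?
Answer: -829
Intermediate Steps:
U(G, r) = 7 + r
m(B) = B*(1 + B) (m(B) = (1 + B)*B = B*(1 + B))
-199 + U(-13, -22)*m(6) = -199 + (7 - 22)*(6*(1 + 6)) = -199 - 90*7 = -199 - 15*42 = -199 - 630 = -829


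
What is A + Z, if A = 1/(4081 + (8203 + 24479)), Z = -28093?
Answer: -1032782958/36763 ≈ -28093.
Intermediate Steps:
A = 1/36763 (A = 1/(4081 + 32682) = 1/36763 ≈ 2.7201e-5)
A + Z = 1/36763 - 28093 = -1032782958/36763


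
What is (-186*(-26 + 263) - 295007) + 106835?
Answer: -232254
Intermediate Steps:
(-186*(-26 + 263) - 295007) + 106835 = (-186*237 - 295007) + 106835 = (-44082 - 295007) + 106835 = -339089 + 106835 = -232254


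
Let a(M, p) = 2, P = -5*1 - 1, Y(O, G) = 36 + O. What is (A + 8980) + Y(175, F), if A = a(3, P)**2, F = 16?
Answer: 9195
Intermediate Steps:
P = -6 (P = -5 - 1 = -6)
A = 4 (A = 2**2 = 4)
(A + 8980) + Y(175, F) = (4 + 8980) + (36 + 175) = 8984 + 211 = 9195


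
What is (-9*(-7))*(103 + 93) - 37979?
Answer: -25631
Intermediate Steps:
(-9*(-7))*(103 + 93) - 37979 = 63*196 - 37979 = 12348 - 37979 = -25631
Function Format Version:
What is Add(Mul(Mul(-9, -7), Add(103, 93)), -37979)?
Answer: -25631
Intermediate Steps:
Add(Mul(Mul(-9, -7), Add(103, 93)), -37979) = Add(Mul(63, 196), -37979) = Add(12348, -37979) = -25631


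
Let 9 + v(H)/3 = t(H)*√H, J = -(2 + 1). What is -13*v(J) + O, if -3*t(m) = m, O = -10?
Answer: 341 - 39*I*√3 ≈ 341.0 - 67.55*I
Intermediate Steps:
t(m) = -m/3
J = -3 (J = -1*3 = -3)
v(H) = -27 - H^(3/2) (v(H) = -27 + 3*((-H/3)*√H) = -27 + 3*(-H^(3/2)/3) = -27 - H^(3/2))
-13*v(J) + O = -13*(-27 - (-3)^(3/2)) - 10 = -13*(-27 - (-3)*I*√3) - 10 = -13*(-27 + 3*I*√3) - 10 = (351 - 39*I*√3) - 10 = 341 - 39*I*√3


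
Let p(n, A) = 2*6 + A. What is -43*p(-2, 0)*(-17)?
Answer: 8772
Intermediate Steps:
p(n, A) = 12 + A
-43*p(-2, 0)*(-17) = -43*(12 + 0)*(-17) = -43*12*(-17) = -516*(-17) = 8772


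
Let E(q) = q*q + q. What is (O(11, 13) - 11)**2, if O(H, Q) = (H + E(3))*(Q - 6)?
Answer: 22500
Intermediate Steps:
E(q) = q + q**2 (E(q) = q**2 + q = q + q**2)
O(H, Q) = (-6 + Q)*(12 + H) (O(H, Q) = (H + 3*(1 + 3))*(Q - 6) = (H + 3*4)*(-6 + Q) = (H + 12)*(-6 + Q) = (12 + H)*(-6 + Q) = (-6 + Q)*(12 + H))
(O(11, 13) - 11)**2 = ((-72 - 6*11 + 12*13 + 11*13) - 11)**2 = ((-72 - 66 + 156 + 143) - 11)**2 = (161 - 11)**2 = 150**2 = 22500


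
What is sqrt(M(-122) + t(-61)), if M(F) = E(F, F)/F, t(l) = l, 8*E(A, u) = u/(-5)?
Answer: I*sqrt(24410)/20 ≈ 7.8119*I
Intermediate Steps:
E(A, u) = -u/40 (E(A, u) = (u/(-5))/8 = (u*(-1/5))/8 = (-u/5)/8 = -u/40)
M(F) = -1/40 (M(F) = (-F/40)/F = -1/40)
sqrt(M(-122) + t(-61)) = sqrt(-1/40 - 61) = sqrt(-2441/40) = I*sqrt(24410)/20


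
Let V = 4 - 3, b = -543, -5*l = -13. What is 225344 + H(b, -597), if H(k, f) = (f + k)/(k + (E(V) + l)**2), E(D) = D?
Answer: 995353948/4417 ≈ 2.2535e+5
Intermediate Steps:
l = 13/5 (l = -1/5*(-13) = 13/5 ≈ 2.6000)
V = 1
H(k, f) = (f + k)/(324/25 + k) (H(k, f) = (f + k)/(k + (1 + 13/5)**2) = (f + k)/(k + (18/5)**2) = (f + k)/(k + 324/25) = (f + k)/(324/25 + k))
225344 + H(b, -597) = 225344 + 25*(-597 - 543)/(324 + 25*(-543)) = 225344 + 25*(-1140)/(324 - 13575) = 225344 + 25*(-1140)/(-13251) = 225344 + 25*(-1/13251)*(-1140) = 225344 + 9500/4417 = 995353948/4417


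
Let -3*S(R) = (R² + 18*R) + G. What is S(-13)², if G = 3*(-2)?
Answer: 5041/9 ≈ 560.11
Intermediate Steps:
G = -6
S(R) = 2 - 6*R - R²/3 (S(R) = -((R² + 18*R) - 6)/3 = -(-6 + R² + 18*R)/3 = 2 - 6*R - R²/3)
S(-13)² = (2 - 6*(-13) - ⅓*(-13)²)² = (2 + 78 - ⅓*169)² = (2 + 78 - 169/3)² = (71/3)² = 5041/9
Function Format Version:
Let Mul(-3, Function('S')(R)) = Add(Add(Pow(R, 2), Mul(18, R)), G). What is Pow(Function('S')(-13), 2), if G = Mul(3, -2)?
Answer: Rational(5041, 9) ≈ 560.11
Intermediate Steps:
G = -6
Function('S')(R) = Add(2, Mul(-6, R), Mul(Rational(-1, 3), Pow(R, 2))) (Function('S')(R) = Mul(Rational(-1, 3), Add(Add(Pow(R, 2), Mul(18, R)), -6)) = Mul(Rational(-1, 3), Add(-6, Pow(R, 2), Mul(18, R))) = Add(2, Mul(-6, R), Mul(Rational(-1, 3), Pow(R, 2))))
Pow(Function('S')(-13), 2) = Pow(Add(2, Mul(-6, -13), Mul(Rational(-1, 3), Pow(-13, 2))), 2) = Pow(Add(2, 78, Mul(Rational(-1, 3), 169)), 2) = Pow(Add(2, 78, Rational(-169, 3)), 2) = Pow(Rational(71, 3), 2) = Rational(5041, 9)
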